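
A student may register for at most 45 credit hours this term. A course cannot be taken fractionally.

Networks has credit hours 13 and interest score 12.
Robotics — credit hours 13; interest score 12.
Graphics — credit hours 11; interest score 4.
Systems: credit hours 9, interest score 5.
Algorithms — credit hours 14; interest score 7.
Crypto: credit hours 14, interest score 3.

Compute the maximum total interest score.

Treat it as a binary knapsack problem.
Networks + Robotics + Systems: credit hours 13 + 13 + 9 = 35 ≤ 45, interest score 12 + 12 + 5 = 29.
Networks + Robotics + Graphics: credit hours 13 + 13 + 11 = 37 ≤ 45, interest score 12 + 12 + 4 = 28.
Networks + Robotics + Algorithms: credit hours 13 + 13 + 14 = 40 ≤ 45, interest score 12 + 12 + 7 = 31.
Best is Networks, Robotics, and Algorithms with total interest score 31.

31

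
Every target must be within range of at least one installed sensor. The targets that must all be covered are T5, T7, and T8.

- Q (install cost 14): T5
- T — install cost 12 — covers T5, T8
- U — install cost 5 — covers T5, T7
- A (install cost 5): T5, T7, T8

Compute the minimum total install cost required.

A alone covers T5, T7, T8 — every target.
Total install cost: 5.
No cover costs less than 5.

5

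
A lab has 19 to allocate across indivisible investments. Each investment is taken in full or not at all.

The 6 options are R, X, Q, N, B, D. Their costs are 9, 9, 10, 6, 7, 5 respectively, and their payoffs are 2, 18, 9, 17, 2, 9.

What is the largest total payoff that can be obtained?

35

Allowing fractional choices, the relaxed optimum would be about 42.2, but investments are indivisible.
X + N: cost 9 + 6 = 15 ≤ 19, payoff 18 + 17 = 35.
X + D: cost 9 + 5 = 14 ≤ 19, payoff 18 + 9 = 27.
N + B + D: cost 6 + 7 + 5 = 18 ≤ 19, payoff 17 + 2 + 9 = 28.
Best is X and N with total payoff 35.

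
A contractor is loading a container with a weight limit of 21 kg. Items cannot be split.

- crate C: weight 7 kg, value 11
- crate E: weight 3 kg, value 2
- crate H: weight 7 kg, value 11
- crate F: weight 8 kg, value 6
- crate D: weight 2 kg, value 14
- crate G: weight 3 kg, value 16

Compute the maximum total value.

Take crate C, crate H, crate D, and crate G: weight 7 + 7 + 2 + 3 = 19 ≤ 21, value 11 + 11 + 14 + 16 = 52.
No other feasible combination does better.

52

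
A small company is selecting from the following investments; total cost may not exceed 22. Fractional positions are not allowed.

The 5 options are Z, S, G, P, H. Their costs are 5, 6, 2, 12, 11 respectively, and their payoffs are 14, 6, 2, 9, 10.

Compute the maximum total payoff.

30

Allowing fractional choices, the relaxed optimum would be about 30.2, but investments are indivisible.
Z + S + H: cost 5 + 6 + 11 = 22 ≤ 22, payoff 14 + 6 + 10 = 30.
Z + G + H: cost 5 + 2 + 11 = 18 ≤ 22, payoff 14 + 2 + 10 = 26.
Best is Z, S, and H with total payoff 30.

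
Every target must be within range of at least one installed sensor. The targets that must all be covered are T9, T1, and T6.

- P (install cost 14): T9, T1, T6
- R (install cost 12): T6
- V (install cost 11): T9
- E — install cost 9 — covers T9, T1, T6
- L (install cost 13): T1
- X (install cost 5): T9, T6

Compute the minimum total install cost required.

This is a weighted set-cover instance.
The greedy cost-per-new-target heuristic would pick X and E for 14, but a cheaper cover exists.
E alone covers T9, T1, T6 — every target.
Total install cost: 9.
No cover costs less than 9.

9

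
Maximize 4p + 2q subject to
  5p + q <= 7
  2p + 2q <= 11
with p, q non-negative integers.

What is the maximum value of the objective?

The continuous relaxation peaks at (0.375, 5.12) with value 11.75; rounding to a feasible lattice point costs some objective.
(p,q)=(0,5) is feasible, giving 10.
(p,q)=(0,4) is feasible, giving 8.
Maximum is 10 at (p,q)=(0,5).

10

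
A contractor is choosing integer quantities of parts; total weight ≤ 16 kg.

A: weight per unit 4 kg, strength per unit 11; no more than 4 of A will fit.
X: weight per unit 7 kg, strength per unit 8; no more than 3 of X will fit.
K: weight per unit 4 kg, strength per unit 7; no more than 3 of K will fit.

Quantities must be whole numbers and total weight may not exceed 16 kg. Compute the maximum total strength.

44

A has the best ratio (11/4); taking only A gives at most 4×11 = 44 (stopped by the weight limit).
Optimal: 4×A: weight 16 ≤ 16, strength 4·11 = 44.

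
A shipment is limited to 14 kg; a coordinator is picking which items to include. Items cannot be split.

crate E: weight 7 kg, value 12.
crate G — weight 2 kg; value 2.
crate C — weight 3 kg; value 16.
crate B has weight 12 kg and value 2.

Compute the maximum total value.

Treat it as a binary knapsack problem.
crate E + crate C: weight 7 + 3 = 10 ≤ 14, value 12 + 16 = 28.
crate E + crate G + crate C: weight 7 + 2 + 3 = 12 ≤ 14, value 12 + 2 + 16 = 30.
crate G + crate C: weight 2 + 3 = 5 ≤ 14, value 2 + 16 = 18.
Best is crate E, crate G, and crate C with total value 30.

30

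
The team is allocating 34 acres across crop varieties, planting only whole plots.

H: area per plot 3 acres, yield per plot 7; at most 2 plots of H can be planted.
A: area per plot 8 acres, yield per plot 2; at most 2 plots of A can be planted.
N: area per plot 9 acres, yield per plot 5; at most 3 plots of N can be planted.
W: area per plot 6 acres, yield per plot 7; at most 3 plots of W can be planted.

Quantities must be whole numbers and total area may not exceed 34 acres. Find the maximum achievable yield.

40

Take 2×H, 1×N, and 3×W: area 33 ≤ 34, yield 2·7 + 1·5 + 3·7 = 40.
H has the best ratio (7/3) and is taken to its limit of 2; remaining capacity is filled optimally with the others.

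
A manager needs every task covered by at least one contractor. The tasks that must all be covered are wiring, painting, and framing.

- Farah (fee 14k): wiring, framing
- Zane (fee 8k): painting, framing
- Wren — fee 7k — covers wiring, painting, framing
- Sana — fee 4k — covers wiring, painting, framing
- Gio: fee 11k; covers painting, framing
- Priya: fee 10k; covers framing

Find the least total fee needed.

Sana alone covers wiring, painting, framing — every task.
Total fee: 4.
No cover costs less than 4.

4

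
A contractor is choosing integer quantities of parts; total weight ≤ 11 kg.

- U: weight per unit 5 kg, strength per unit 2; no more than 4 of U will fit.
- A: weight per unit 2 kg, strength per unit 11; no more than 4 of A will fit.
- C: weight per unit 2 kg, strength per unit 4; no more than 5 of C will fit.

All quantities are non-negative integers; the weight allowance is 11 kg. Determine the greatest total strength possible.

Take 4×A and 1×C: weight 10 ≤ 11, strength 4·11 + 1·4 = 48.
A has the best ratio (11/2) and is taken to its limit of 4; remaining capacity is filled optimally with the others.

48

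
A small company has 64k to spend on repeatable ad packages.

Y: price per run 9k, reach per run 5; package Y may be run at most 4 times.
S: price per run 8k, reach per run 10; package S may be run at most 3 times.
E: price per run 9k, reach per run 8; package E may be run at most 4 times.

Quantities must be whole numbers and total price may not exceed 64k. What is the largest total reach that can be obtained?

62

S has the best ratio (10/8); taking only S gives at most 3×10 = 30 (stopped by the supply cap of 3).
Mixing does better — 3×S and 4×E: price 60 ≤ 64, reach 3·10 + 4·8 = 62.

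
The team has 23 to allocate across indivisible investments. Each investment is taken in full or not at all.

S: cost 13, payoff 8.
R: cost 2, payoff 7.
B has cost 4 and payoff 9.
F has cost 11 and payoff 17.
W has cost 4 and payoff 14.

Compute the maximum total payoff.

This is a 0-1 knapsack instance.
Allowing fractional choices, the relaxed optimum would be about 48.2, but investments are indivisible.
B + F + W: cost 4 + 11 + 4 = 19 ≤ 23, payoff 9 + 17 + 14 = 40.
R + B + F + W: cost 2 + 4 + 11 + 4 = 21 ≤ 23, payoff 7 + 9 + 17 + 14 = 47.
Best is R, B, F, and W with total payoff 47.

47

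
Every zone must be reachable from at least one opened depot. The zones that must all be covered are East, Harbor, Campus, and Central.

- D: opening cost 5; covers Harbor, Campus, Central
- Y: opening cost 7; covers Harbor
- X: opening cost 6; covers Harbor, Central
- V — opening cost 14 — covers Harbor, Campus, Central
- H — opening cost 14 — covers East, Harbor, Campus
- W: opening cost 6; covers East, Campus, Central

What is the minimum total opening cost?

Choose D and W: together they cover East, Harbor, Campus, Central — every zone.
Total opening cost: 5 + 6 = 11.
No cover costs less than 11.

11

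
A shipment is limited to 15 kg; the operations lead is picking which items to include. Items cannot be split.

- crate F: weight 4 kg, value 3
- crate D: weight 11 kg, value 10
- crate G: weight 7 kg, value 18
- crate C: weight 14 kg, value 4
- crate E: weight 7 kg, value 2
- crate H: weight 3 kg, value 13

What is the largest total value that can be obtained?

This is an integer program with binary decision variables.
Allowing fractional choices, the relaxed optimum would be about 35.5, but items are indivisible.
crate F + crate G + crate H: weight 4 + 7 + 3 = 14 ≤ 15, value 3 + 18 + 13 = 34.
crate D + crate H: weight 11 + 3 = 14 ≤ 15, value 10 + 13 = 23.
crate G + crate H: weight 7 + 3 = 10 ≤ 15, value 18 + 13 = 31.
Best is crate F, crate G, and crate H with total value 34.

34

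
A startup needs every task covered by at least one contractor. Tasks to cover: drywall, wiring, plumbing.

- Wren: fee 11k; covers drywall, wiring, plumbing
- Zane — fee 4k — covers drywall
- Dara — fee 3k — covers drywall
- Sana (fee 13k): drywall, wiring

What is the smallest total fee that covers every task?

This is a weighted set-cover instance.
The greedy cost-per-new-task heuristic would pick Dara and Wren for 14, but a cheaper cover exists.
Wren alone covers drywall, wiring, plumbing — every task.
Total fee: 11.
No cover costs less than 11.

11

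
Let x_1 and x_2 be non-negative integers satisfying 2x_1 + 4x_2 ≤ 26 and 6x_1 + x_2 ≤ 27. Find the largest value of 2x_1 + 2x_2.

16

(x_1,x_2)=(3,5) is feasible, giving 16.
(x_1,x_2)=(3,4) is feasible, giving 14.
No feasible integer point exceeds 16.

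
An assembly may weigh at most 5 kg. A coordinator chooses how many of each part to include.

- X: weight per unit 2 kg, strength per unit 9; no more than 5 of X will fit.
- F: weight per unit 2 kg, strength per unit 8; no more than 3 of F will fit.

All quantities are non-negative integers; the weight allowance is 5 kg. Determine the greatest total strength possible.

18

X has the best ratio (9/2); taking only X gives at most 2×9 = 18 (stopped by the weight limit).
Optimal: 2×X: weight 4 ≤ 5, strength 2·9 = 18.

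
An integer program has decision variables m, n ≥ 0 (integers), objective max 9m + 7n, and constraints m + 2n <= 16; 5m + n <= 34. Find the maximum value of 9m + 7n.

82

(m,n)=(6,4) is feasible, giving 82.
(m,n)=(5,5) is feasible, giving 80.
Maximum is 82 at (m,n)=(6,4).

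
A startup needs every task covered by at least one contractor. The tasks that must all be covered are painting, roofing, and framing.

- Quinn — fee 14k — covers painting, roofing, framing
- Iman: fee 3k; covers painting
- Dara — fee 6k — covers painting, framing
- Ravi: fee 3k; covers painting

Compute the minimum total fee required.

This is an integer covering problem.
Quinn alone covers painting, roofing, framing — every task.
Total fee: 14.

14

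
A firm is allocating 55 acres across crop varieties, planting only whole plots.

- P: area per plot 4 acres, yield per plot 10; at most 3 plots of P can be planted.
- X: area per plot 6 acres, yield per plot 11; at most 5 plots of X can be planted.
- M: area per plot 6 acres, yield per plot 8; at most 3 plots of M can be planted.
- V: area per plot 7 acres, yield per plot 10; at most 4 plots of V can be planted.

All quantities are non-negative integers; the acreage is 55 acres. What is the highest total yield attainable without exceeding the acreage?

P has the best ratio (10/4); taking only P gives at most 3×10 = 30 (stopped by the supply cap of 3).
Mixing does better — 3×P, 5×X, 1×M, and 1×V: area 55 ≤ 55, yield 3·10 + 5·11 + 1·8 + 1·10 = 103.

103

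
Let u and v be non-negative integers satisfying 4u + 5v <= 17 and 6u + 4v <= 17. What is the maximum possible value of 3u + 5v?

The continuous relaxation peaks at (0, 3.4) with value 17.00; rounding to a feasible lattice point costs some objective.
(u,v)=(0,3): 4·0+5·3=15≤17, 6·0+4·3=12≤17, objective 15.
(u,v)=(1,2): 4·1+5·2=14≤17, 6·1+4·2=14≤17, objective 13.
(u,v)=(0,2): 4·0+5·2=10≤17, 6·0+4·2=8≤17, objective 10.
The best lattice point is (0,3), giving 15.

15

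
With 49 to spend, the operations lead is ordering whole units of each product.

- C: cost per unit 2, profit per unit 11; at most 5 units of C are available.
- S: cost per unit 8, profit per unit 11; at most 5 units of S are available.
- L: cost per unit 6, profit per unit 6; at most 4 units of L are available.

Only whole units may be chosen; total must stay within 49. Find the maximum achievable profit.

C has the best ratio (11/2); taking only C gives at most 5×11 = 55 (stopped by the supply cap of 5).
Mixing does better — 5×C, 4×S, and 1×L: cost 48 ≤ 49, profit 5·11 + 4·11 + 1·6 = 105.

105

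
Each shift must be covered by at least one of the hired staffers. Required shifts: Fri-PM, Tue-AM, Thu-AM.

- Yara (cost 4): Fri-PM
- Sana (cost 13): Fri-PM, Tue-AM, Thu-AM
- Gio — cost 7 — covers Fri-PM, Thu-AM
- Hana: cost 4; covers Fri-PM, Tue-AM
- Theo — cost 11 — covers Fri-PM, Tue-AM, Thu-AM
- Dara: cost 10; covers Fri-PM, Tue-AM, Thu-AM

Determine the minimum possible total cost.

10

This is an integer covering problem.
The greedy cost-per-new-shift heuristic would pick Hana and Gio for 11, but a cheaper cover exists.
Dara alone covers Fri-PM, Tue-AM, Thu-AM — every shift.
Total cost: 10.
No cover costs less than 10.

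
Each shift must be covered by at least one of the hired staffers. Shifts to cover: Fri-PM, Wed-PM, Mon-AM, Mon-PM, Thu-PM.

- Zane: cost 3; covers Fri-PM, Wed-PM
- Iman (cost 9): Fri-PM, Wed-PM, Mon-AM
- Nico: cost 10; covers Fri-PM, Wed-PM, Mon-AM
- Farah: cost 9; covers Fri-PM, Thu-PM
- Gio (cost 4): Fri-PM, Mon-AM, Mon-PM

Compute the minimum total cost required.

Choose Zane, Farah, and Gio: together they cover Fri-PM, Wed-PM, Mon-AM, Mon-PM, Thu-PM — every shift.
Total cost: 3 + 9 + 4 = 16.
No cover costs less than 16.

16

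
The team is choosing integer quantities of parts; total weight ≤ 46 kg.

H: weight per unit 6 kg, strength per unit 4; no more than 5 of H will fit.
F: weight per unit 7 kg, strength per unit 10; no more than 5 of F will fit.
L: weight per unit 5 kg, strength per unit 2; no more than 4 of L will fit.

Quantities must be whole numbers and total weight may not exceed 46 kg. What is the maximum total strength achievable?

F has the best ratio (10/7); taking only F gives at most 5×10 = 50 (stopped by the supply cap of 5).
Mixing does better — 1×H, 5×F, and 1×L: weight 46 ≤ 46, strength 1·4 + 5·10 + 1·2 = 56.

56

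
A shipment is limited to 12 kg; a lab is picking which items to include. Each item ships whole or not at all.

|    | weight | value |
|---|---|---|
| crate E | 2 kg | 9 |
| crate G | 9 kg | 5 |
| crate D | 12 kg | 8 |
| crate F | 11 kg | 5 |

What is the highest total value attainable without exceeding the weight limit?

Allowing fractional choices, the relaxed optimum would be about 15.7, but items are indivisible.
crate E + crate G: weight 2 + 9 = 11 ≤ 12, value 9 + 5 = 14.
crate D: weight 12 ≤ 12, value 8.
crate E: weight 2 ≤ 12, value 9.
Best is crate E and crate G with total value 14.

14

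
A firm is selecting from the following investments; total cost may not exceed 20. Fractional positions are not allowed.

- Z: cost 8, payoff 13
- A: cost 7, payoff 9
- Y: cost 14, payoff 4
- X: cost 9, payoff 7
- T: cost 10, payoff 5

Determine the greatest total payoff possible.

Z + T: cost 8 + 10 = 18 ≤ 20, payoff 13 + 5 = 18.
Z + A: cost 8 + 7 = 15 ≤ 20, payoff 13 + 9 = 22.
Z + X: cost 8 + 9 = 17 ≤ 20, payoff 13 + 7 = 20.
Best is Z and A with total payoff 22.

22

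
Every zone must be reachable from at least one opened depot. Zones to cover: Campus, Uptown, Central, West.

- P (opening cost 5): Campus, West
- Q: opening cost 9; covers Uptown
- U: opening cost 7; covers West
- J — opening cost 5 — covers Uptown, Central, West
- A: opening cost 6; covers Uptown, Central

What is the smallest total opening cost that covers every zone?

Choose P and J: together they cover Campus, Uptown, Central, West — every zone.
Total opening cost: 5 + 5 = 10.
No cover costs less than 10.

10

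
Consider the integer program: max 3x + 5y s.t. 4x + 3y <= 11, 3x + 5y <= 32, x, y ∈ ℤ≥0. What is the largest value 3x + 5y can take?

Relaxing integrality, the LP optimum is 18.33 at (x,y) = (0, 3.67), which is not an integer point.
(x,y)=(0,3): 4·0+3·3=9≤11, 3·0+5·3=15≤32, objective 15.
(x,y)=(1,2): 4·1+3·2=10≤11, 3·1+5·2=13≤32, objective 13.
(x,y)=(0,2): 4·0+3·2=6≤11, 3·0+5·2=10≤32, objective 10.
Maximum is 15 at (x,y)=(0,3).

15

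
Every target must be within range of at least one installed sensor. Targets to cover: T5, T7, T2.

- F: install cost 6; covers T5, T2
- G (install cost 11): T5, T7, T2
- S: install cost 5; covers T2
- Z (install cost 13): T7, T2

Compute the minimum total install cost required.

11

The greedy cost-per-new-target heuristic would pick F and G for 17, but a cheaper cover exists.
G alone covers T5, T7, T2 — every target.
Total install cost: 11.
No cover costs less than 11.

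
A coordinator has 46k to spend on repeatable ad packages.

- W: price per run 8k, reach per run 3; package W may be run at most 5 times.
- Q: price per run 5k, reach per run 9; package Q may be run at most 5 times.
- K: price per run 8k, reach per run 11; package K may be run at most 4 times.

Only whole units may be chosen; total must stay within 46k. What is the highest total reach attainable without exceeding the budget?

This is a bounded integer knapsack.
4×Q and 3×K: price 44 ≤ 46, reach 4·9 + 3·11 = 69.
5×Q and 2×K: price 41 ≤ 46, reach 5·9 + 2·11 = 67.
Best is 69.

69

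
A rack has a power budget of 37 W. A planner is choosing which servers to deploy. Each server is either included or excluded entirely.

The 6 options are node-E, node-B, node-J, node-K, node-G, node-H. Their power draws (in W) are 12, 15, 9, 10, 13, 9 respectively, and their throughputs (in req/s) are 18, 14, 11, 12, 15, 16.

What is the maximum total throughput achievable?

49

This is an integer program with binary decision variables.
node-E + node-B + node-H: power draw 12 + 15 + 9 = 36 ≤ 37, throughput 18 + 14 + 16 = 48.
node-E + node-G + node-H: power draw 12 + 13 + 9 = 34 ≤ 37, throughput 18 + 15 + 16 = 49.
node-E + node-K + node-H: power draw 12 + 10 + 9 = 31 ≤ 37, throughput 18 + 12 + 16 = 46.
Best is node-E, node-G, and node-H with total throughput 49.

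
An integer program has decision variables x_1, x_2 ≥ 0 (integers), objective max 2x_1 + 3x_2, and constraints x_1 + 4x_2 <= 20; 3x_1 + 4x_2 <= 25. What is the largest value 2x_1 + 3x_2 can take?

18

The continuous relaxation peaks at (2.5, 4.38) with value 18.12; rounding to a feasible lattice point costs some objective.
(x_1,x_2)=(3,4): 1·3+4·4=19≤20, 3·3+4·4=25≤25, objective 18.
(x_1,x_2)=(4,3): 1·4+4·3=16≤20, 3·4+4·3=24≤25, objective 17.
(x_1,x_2)=(2,4): 1·2+4·4=18≤20, 3·2+4·4=22≤25, objective 16.
(x_1,x_2)=(3,3): 1·3+4·3=15≤20, 3·3+4·3=21≤25, objective 15.
No feasible integer point exceeds 18.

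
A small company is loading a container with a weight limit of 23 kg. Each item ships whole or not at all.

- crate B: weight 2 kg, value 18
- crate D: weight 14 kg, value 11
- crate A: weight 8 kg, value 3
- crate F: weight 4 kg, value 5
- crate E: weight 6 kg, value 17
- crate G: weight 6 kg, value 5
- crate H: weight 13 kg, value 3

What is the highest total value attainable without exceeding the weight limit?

This is a 0-1 knapsack instance.
Take crate B, crate D, and crate E: weight 2 + 14 + 6 = 22 ≤ 23, value 18 + 11 + 17 = 46.
No other feasible combination does better.

46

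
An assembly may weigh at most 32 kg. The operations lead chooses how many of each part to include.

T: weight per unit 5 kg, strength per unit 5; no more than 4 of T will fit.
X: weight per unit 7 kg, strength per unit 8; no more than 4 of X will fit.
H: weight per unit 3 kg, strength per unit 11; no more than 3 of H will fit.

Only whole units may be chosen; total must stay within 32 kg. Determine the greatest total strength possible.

Take 3×X and 3×H: weight 30 ≤ 32, strength 3·8 + 3·11 = 57.
H has the best ratio (11/3) and is taken to its limit of 3; remaining capacity is filled optimally with the others.

57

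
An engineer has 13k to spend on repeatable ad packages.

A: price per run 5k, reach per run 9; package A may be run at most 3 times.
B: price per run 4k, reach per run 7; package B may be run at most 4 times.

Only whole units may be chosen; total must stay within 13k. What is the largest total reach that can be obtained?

1×A and 2×B: price 13 ≤ 13, reach 1·9 + 2·7 = 23.
3×B: price 12 ≤ 13, reach 3·7 = 21.
Best is 23.

23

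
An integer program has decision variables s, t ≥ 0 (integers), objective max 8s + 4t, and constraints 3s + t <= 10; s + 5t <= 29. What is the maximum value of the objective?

Relaxing integrality, the LP optimum is 34.00 at (s,t) = (1.5, 5.5), which is not an integer point.
(s,t)=(2,4) is feasible, giving 32.
(s,t)=(1,5) is feasible, giving 28.
(s,t)=(2,3) is feasible, giving 28.
No feasible integer point exceeds 32.

32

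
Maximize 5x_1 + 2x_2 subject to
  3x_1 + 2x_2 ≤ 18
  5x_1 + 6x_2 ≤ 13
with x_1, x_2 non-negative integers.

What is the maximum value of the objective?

The continuous relaxation peaks at (2.6, 0) with value 13.00; rounding to a feasible lattice point costs some objective.
(x_1,x_2)=(2,0): 3·2+2·0=6≤18, 5·2+6·0=10≤13, objective 10.
(x_1,x_2)=(1,1): 3·1+2·1=5≤18, 5·1+6·1=11≤13, objective 7.
(x_1,x_2)=(1,0): 3·1+2·0=3≤18, 5·1+6·0=5≤13, objective 5.
The best lattice point is (2,0), giving 10.

10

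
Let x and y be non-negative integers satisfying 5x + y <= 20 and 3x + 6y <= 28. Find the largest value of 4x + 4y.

24

Relaxing integrality, the LP optimum is 25.48 at (x,y) = (3.41, 2.96), which is not an integer point.
(x,y)=(3,3): 5·3+1·3=18≤20, 3·3+6·3=27≤28, objective 24.
(x,y)=(2,3): 5·2+1·3=13≤20, 3·2+6·3=24≤28, objective 20.
(x,y)=(3,2): 5·3+1·2=17≤20, 3·3+6·2=21≤28, objective 20.
No feasible integer point exceeds 24.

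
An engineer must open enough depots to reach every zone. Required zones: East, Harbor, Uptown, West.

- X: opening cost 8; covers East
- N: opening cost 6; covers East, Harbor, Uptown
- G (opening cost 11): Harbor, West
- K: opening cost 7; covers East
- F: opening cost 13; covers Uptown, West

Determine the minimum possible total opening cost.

17

This is a weighted set-cover instance.
Choose N and G: together they cover East, Harbor, Uptown, West — every zone.
Total opening cost: 6 + 11 = 17.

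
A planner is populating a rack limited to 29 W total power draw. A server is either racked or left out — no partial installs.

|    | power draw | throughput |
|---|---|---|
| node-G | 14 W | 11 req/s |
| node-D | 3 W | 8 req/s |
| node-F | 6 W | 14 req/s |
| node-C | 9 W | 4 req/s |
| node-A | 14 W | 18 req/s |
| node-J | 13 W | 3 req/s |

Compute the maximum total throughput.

Take node-D, node-F, and node-A: power draw 3 + 6 + 14 = 23 ≤ 29, throughput 8 + 14 + 18 = 40.
No other feasible combination does better.

40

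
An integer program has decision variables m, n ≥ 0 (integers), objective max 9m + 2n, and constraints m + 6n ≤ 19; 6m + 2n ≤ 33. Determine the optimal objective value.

Relaxing integrality, the LP optimum is 49.50 at (m,n) = (5.5, 0), which is not an integer point.
(m,n)=(5,1): 1·5+6·1=11≤19, 6·5+2·1=32≤33, objective 47.
(m,n)=(5,0): 1·5+6·0=5≤19, 6·5+2·0=30≤33, objective 45.
(m,n)=(4,2): 1·4+6·2=16≤19, 6·4+2·2=28≤33, objective 40.
(m,n)=(4,1): 1·4+6·1=10≤19, 6·4+2·1=26≤33, objective 38.
The best lattice point is (5,1), giving 47.

47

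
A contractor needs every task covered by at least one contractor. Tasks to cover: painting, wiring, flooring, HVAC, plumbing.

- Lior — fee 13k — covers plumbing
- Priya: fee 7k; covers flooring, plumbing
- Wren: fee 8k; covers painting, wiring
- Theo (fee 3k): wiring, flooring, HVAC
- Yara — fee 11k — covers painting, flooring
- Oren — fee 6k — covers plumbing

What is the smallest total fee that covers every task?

17

This is an integer covering problem.
Choose Wren, Theo, and Oren: together they cover painting, wiring, flooring, HVAC, plumbing — every task.
Total fee: 8 + 3 + 6 = 17.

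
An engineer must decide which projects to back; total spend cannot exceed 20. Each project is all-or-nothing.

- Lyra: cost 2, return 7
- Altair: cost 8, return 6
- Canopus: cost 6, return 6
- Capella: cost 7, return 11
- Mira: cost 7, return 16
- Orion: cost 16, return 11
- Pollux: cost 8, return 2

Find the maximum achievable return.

This is an integer program with binary decision variables.
Allowing fractional choices, the relaxed optimum would be about 38.0, but projects are indivisible.
Lyra + Canopus + Mira: cost 2 + 6 + 7 = 15 ≤ 20, return 7 + 6 + 16 = 29.
Canopus + Capella + Mira: cost 6 + 7 + 7 = 20 ≤ 20, return 6 + 11 + 16 = 33.
Lyra + Capella + Mira: cost 2 + 7 + 7 = 16 ≤ 20, return 7 + 11 + 16 = 34.
Best is Lyra, Capella, and Mira with total return 34.

34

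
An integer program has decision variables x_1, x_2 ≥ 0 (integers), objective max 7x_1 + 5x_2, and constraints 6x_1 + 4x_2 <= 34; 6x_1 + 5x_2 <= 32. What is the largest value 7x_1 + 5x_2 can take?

35

(x_1,x_2)=(5,0) is feasible, giving 35.
(x_1,x_2)=(4,1) is feasible, giving 33.
(x_1,x_2)=(4,0) is feasible, giving 28.
No feasible integer point exceeds 35.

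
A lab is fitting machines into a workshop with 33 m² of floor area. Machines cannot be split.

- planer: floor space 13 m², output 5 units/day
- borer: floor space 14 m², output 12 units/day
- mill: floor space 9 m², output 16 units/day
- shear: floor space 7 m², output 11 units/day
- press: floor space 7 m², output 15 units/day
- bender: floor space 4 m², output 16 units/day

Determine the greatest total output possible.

58

Allowing fractional choices, the relaxed optimum would be about 63.1, but machines are indivisible.
mill + shear + press + bender: floor space 9 + 7 + 7 + 4 = 27 ≤ 33, output 16 + 11 + 15 + 16 = 58.
borer + shear + press + bender: floor space 14 + 7 + 7 + 4 = 32 ≤ 33, output 12 + 11 + 15 + 16 = 54.
Best is mill, shear, press, and bender with total output 58.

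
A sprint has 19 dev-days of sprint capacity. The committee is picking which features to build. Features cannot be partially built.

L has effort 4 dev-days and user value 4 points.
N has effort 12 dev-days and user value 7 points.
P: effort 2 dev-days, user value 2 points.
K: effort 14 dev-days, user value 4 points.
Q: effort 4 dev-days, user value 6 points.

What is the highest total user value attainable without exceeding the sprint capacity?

15

Allowing fractional choices, the relaxed optimum would be about 17.2, but features are indivisible.
N + P + Q: effort 12 + 2 + 4 = 18 ≤ 19, user value 7 + 2 + 6 = 15.
L + N + P: effort 4 + 12 + 2 = 18 ≤ 19, user value 4 + 7 + 2 = 13.
N + Q: effort 12 + 4 = 16 ≤ 19, user value 7 + 6 = 13.
Best is N, P, and Q with total user value 15.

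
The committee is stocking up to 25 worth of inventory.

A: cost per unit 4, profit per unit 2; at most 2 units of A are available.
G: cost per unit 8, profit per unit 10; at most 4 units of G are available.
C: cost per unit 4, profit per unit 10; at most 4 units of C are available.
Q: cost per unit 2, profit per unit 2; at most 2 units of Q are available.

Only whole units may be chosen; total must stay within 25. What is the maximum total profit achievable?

50

This is a bounded integer knapsack.
Take 1×G and 4×C: cost 24 ≤ 25, profit 1·10 + 4·10 = 50.
C has the best ratio (10/4) and is taken to its limit of 4; remaining capacity is filled optimally with the others.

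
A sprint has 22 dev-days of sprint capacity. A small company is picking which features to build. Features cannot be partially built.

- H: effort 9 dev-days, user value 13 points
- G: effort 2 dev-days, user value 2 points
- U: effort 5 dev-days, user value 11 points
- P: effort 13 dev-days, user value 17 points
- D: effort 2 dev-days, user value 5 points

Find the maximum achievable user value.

35

Treat it as a binary knapsack problem.
U + P + D: effort 5 + 13 + 2 = 20 ≤ 22, user value 11 + 17 + 5 = 33.
H + G + U + D: effort 9 + 2 + 5 + 2 = 18 ≤ 22, user value 13 + 2 + 11 + 5 = 31.
G + U + P + D: effort 2 + 5 + 13 + 2 = 22 ≤ 22, user value 2 + 11 + 17 + 5 = 35.
Best is G, U, P, and D with total user value 35.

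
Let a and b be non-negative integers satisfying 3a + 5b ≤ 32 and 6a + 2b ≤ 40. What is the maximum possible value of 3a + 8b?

48

(a,b)=(0,6) is feasible, giving 48.
(a,b)=(1,5) is feasible, giving 43.
The best lattice point is (0,6), giving 48.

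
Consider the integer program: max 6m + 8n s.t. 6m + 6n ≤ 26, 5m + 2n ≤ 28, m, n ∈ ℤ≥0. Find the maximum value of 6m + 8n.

The continuous relaxation peaks at (0, 4.33) with value 34.67; rounding to a feasible lattice point costs some objective.
(m,n)=(0,4): 6·0+6·4=24≤26, 5·0+2·4=8≤28, objective 32.
(m,n)=(1,3): 6·1+6·3=24≤26, 5·1+2·3=11≤28, objective 30.
The best lattice point is (0,4), giving 32.

32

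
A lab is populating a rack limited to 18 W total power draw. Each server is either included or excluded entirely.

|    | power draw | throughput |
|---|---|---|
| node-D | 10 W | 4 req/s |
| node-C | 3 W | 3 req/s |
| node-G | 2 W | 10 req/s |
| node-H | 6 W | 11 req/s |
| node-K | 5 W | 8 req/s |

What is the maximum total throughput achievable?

32

This is an integer program with binary decision variables.
Take node-C, node-G, node-H, and node-K: power draw 3 + 2 + 6 + 5 = 16 ≤ 18, throughput 3 + 10 + 11 + 8 = 32.
No other feasible combination does better.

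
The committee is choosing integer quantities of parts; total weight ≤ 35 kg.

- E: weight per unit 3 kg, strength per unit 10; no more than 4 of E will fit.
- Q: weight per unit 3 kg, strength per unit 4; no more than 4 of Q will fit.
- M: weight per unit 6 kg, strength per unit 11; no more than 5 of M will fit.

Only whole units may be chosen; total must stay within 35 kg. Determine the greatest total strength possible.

4×E, 1×Q, and 3×M: weight 33 ≤ 35, strength 4·10 + 1·4 + 3·11 = 77.
3×E and 4×M: weight 33 ≤ 35, strength 3·10 + 4·11 = 74.
Best is 77.

77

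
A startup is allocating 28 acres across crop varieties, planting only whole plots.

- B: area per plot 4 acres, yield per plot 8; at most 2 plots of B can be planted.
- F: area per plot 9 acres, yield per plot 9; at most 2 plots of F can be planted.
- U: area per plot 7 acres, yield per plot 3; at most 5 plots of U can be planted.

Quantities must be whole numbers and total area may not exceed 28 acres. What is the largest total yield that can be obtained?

Take 2×B and 2×F: area 26 ≤ 28, yield 2·8 + 2·9 = 34.
B has the best ratio (8/4) and is taken to its limit of 2; remaining capacity is filled optimally with the others.

34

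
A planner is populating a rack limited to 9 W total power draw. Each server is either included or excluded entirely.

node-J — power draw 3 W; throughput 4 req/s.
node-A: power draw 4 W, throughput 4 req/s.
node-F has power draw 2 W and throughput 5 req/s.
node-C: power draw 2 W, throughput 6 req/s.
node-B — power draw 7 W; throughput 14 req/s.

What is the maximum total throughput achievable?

node-C + node-B: power draw 2 + 7 = 9 ≤ 9, throughput 6 + 14 = 20.
node-F + node-B: power draw 2 + 7 = 9 ≤ 9, throughput 5 + 14 = 19.
Best is node-C and node-B with total throughput 20.

20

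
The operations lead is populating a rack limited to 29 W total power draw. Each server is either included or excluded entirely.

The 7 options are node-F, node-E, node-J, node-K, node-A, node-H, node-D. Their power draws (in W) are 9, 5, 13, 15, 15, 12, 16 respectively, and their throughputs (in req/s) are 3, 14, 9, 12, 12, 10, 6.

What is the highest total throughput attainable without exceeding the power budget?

Treat it as a binary knapsack problem.
Take node-F, node-E, and node-K: power draw 9 + 5 + 15 = 29 ≤ 29, throughput 3 + 14 + 12 = 29.
No feasible combination exceeds this.

29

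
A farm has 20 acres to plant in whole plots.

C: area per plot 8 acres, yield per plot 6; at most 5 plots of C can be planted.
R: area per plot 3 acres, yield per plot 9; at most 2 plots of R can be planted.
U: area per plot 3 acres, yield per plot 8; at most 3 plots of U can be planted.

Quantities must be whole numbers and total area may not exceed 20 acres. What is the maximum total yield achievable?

42

2×R and 3×U: area 15 ≤ 20, yield 2·9 + 3·8 = 42.
1×C, 2×R, and 2×U: area 20 ≤ 20, yield 1·6 + 2·9 + 2·8 = 40.
Best is 42.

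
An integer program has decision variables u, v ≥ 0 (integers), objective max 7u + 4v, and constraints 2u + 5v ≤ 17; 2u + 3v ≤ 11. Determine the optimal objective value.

35

(u,v)=(5,0): 2·5+5·0=10≤17, 2·5+3·0=10≤11, objective 35.
(u,v)=(4,1): 2·4+5·1=13≤17, 2·4+3·1=11≤11, objective 32.
No feasible integer point exceeds 35.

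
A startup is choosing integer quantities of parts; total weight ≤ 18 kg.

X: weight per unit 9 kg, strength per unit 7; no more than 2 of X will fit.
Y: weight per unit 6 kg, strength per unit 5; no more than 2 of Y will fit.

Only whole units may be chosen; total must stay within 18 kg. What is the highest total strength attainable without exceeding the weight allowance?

1×X and 1×Y: weight 15 ≤ 18, strength 1·7 + 1·5 = 12.
2×X: weight 18 ≤ 18, strength 2·7 = 14.
Best is 14.

14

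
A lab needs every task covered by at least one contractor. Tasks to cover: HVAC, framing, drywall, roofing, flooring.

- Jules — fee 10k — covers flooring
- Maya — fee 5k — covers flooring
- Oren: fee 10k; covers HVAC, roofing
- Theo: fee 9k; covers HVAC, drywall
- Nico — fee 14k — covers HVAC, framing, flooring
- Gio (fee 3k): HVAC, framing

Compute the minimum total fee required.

27

Choose Maya, Oren, Theo, and Gio: together they cover HVAC, framing, drywall, roofing, flooring — every task.
Total fee: 5 + 10 + 9 + 3 = 27.
No cover costs less than 27.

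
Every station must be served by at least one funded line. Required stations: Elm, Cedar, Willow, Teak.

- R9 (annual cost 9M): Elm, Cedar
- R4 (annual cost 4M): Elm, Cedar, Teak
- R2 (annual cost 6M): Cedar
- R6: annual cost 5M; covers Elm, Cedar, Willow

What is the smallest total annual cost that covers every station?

9

Choose R4 and R6: together they cover Elm, Cedar, Willow, Teak — every station.
Total annual cost: 4 + 5 = 9.
No cover costs less than 9.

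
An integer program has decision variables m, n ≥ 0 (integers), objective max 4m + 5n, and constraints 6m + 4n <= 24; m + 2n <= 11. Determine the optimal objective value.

(m,n)=(0,5): 6·0+4·5=20≤24, 1·0+2·5=10≤11, objective 25.
(m,n)=(1,4): 6·1+4·4=22≤24, 1·1+2·4=9≤11, objective 24.
(m,n)=(0,4): 6·0+4·4=16≤24, 1·0+2·4=8≤11, objective 20.
No feasible integer point exceeds 25.

25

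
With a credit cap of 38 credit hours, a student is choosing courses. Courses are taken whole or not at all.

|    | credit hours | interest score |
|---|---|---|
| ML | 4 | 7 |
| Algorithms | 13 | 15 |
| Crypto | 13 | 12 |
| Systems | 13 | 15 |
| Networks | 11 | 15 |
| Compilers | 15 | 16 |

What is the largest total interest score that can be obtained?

45

Algorithms + Systems + Networks: credit hours 13 + 13 + 11 = 37 ≤ 38, interest score 15 + 15 + 15 = 45.
Algorithms + Crypto + Networks: credit hours 13 + 13 + 11 = 37 ≤ 38, interest score 15 + 12 + 15 = 42.
Crypto + Systems + Networks: credit hours 13 + 13 + 11 = 37 ≤ 38, interest score 12 + 15 + 15 = 42.
Best is Algorithms, Systems, and Networks with total interest score 45.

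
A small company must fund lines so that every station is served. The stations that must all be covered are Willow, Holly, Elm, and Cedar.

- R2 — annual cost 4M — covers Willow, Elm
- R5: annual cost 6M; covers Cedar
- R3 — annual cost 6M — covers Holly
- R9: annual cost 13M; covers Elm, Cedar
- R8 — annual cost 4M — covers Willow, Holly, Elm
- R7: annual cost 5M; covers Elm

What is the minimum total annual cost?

Choose R5 and R8: together they cover Willow, Holly, Elm, Cedar — every station.
Total annual cost: 6 + 4 = 10.
No cover costs less than 10.

10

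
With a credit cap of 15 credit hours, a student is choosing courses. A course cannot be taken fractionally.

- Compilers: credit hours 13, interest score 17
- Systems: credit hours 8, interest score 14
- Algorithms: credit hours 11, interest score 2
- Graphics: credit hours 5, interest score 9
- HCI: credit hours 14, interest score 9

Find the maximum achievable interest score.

Allowing fractional choices, the relaxed optimum would be about 25.6, but courses are indivisible.
Systems: credit hours 8 ≤ 15, interest score 14.
Systems + Graphics: credit hours 8 + 5 = 13 ≤ 15, interest score 14 + 9 = 23.
Compilers: credit hours 13 ≤ 15, interest score 17.
Best is Systems and Graphics with total interest score 23.

23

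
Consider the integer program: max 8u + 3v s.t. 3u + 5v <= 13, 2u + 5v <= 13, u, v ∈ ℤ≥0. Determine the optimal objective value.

32

(u,v)=(4,0) is feasible, giving 32.
(u,v)=(3,0) is feasible, giving 24.
Maximum is 32 at (u,v)=(4,0).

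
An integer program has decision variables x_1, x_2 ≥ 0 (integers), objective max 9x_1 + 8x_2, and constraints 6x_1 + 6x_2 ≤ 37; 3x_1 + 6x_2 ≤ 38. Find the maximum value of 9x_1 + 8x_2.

(x_1,x_2)=(6,0): 6·6+6·0=36≤37, 3·6+6·0=18≤38, objective 54.
(x_1,x_2)=(5,1): 6·5+6·1=36≤37, 3·5+6·1=21≤38, objective 53.
(x_1,x_2)=(5,0): 6·5+6·0=30≤37, 3·5+6·0=15≤38, objective 45.
No feasible integer point exceeds 54.

54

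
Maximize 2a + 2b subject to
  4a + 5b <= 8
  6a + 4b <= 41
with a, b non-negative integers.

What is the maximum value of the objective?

(a,b)=(2,0): 4·2+5·0=8≤8, 6·2+4·0=12≤41, objective 4.
(a,b)=(1,0): 4·1+5·0=4≤8, 6·1+4·0=6≤41, objective 2.
The best lattice point is (2,0), giving 4.

4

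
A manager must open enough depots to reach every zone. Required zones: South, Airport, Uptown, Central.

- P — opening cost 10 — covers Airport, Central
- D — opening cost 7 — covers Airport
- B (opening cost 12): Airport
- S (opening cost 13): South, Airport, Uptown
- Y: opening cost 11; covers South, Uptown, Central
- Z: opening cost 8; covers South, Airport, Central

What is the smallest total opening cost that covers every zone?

18

The greedy cost-per-new-zone heuristic would pick Z and Y for 19, but a cheaper cover exists.
Choose D and Y: together they cover South, Airport, Uptown, Central — every zone.
Total opening cost: 7 + 11 = 18.
No cover costs less than 18.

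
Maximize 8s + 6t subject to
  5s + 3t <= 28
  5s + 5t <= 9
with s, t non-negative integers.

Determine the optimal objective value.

8

(s,t)=(1,0): 5·1+3·0=5≤28, 5·1+5·0=5≤9, objective 8.
(s,t)=(0,1): 5·0+3·1=3≤28, 5·0+5·1=5≤9, objective 6.
No feasible integer point exceeds 8.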